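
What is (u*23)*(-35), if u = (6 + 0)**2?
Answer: -28980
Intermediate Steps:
u = 36 (u = 6**2 = 36)
(u*23)*(-35) = (36*23)*(-35) = 828*(-35) = -28980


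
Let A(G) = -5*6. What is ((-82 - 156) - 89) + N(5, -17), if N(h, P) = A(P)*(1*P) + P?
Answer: 166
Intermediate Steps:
A(G) = -30
N(h, P) = -29*P (N(h, P) = -30*P + P = -29*P)
((-82 - 156) - 89) + N(5, -17) = ((-82 - 156) - 89) - 29*(-17) = (-238 - 89) + 493 = -327 + 493 = 166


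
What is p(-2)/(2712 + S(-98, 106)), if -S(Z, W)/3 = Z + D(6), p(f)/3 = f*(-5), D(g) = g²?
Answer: 5/483 ≈ 0.010352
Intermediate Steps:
p(f) = -15*f (p(f) = 3*(f*(-5)) = 3*(-5*f) = -15*f)
S(Z, W) = -108 - 3*Z (S(Z, W) = -3*(Z + 6²) = -3*(Z + 36) = -3*(36 + Z) = -108 - 3*Z)
p(-2)/(2712 + S(-98, 106)) = (-15*(-2))/(2712 + (-108 - 3*(-98))) = 30/(2712 + (-108 + 294)) = 30/(2712 + 186) = 30/2898 = 30*(1/2898) = 5/483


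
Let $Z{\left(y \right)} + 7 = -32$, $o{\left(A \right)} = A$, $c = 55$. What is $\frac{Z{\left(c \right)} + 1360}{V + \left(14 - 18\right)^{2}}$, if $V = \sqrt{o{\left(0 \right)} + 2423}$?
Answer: $- \frac{21136}{2167} + \frac{1321 \sqrt{2423}}{2167} \approx 20.253$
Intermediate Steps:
$Z{\left(y \right)} = -39$ ($Z{\left(y \right)} = -7 - 32 = -39$)
$V = \sqrt{2423}$ ($V = \sqrt{0 + 2423} = \sqrt{2423} \approx 49.224$)
$\frac{Z{\left(c \right)} + 1360}{V + \left(14 - 18\right)^{2}} = \frac{-39 + 1360}{\sqrt{2423} + \left(14 - 18\right)^{2}} = \frac{1321}{\sqrt{2423} + \left(-4\right)^{2}} = \frac{1321}{\sqrt{2423} + 16} = \frac{1321}{16 + \sqrt{2423}}$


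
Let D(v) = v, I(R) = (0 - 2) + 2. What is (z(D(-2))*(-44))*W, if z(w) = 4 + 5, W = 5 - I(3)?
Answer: -1980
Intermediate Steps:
I(R) = 0 (I(R) = -2 + 2 = 0)
W = 5 (W = 5 - 1*0 = 5 + 0 = 5)
z(w) = 9
(z(D(-2))*(-44))*W = (9*(-44))*5 = -396*5 = -1980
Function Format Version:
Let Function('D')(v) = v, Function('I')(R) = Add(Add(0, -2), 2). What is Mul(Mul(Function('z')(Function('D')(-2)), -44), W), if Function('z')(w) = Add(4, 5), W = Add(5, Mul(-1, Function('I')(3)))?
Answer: -1980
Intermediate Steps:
Function('I')(R) = 0 (Function('I')(R) = Add(-2, 2) = 0)
W = 5 (W = Add(5, Mul(-1, 0)) = Add(5, 0) = 5)
Function('z')(w) = 9
Mul(Mul(Function('z')(Function('D')(-2)), -44), W) = Mul(Mul(9, -44), 5) = Mul(-396, 5) = -1980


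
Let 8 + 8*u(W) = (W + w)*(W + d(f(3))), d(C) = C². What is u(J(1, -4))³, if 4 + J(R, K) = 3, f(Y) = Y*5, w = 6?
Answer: 2685619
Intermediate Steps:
f(Y) = 5*Y
J(R, K) = -1 (J(R, K) = -4 + 3 = -1)
u(W) = -1 + (6 + W)*(225 + W)/8 (u(W) = -1 + ((W + 6)*(W + (5*3)²))/8 = -1 + ((6 + W)*(W + 15²))/8 = -1 + ((6 + W)*(W + 225))/8 = -1 + ((6 + W)*(225 + W))/8 = -1 + (6 + W)*(225 + W)/8)
u(J(1, -4))³ = (671/4 + (⅛)*(-1)² + (231/8)*(-1))³ = (671/4 + (⅛)*1 - 231/8)³ = (671/4 + ⅛ - 231/8)³ = 139³ = 2685619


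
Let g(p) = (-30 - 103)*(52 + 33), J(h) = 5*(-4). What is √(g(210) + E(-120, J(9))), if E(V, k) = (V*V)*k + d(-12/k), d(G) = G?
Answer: I*√7482610/5 ≈ 547.09*I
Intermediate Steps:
J(h) = -20
g(p) = -11305 (g(p) = -133*85 = -11305)
E(V, k) = -12/k + k*V² (E(V, k) = (V*V)*k - 12/k = V²*k - 12/k = k*V² - 12/k = -12/k + k*V²)
√(g(210) + E(-120, J(9))) = √(-11305 + (-12/(-20) - 20*(-120)²)) = √(-11305 + (-12*(-1/20) - 20*14400)) = √(-11305 + (⅗ - 288000)) = √(-11305 - 1439997/5) = √(-1496522/5) = I*√7482610/5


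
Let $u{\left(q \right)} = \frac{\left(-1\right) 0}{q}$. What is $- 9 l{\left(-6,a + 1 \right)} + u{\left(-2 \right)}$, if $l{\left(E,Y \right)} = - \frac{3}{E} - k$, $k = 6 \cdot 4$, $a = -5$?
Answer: $\frac{423}{2} \approx 211.5$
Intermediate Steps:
$k = 24$
$u{\left(q \right)} = 0$ ($u{\left(q \right)} = \frac{0}{q} = 0$)
$l{\left(E,Y \right)} = -24 - \frac{3}{E}$ ($l{\left(E,Y \right)} = - \frac{3}{E} - 24 = -24 - \frac{3}{E}$)
$- 9 l{\left(-6,a + 1 \right)} + u{\left(-2 \right)} = - 9 \left(-24 - \frac{3}{-6}\right) + 0 = - 9 \left(-24 - - \frac{1}{2}\right) + 0 = - 9 \left(-24 + \frac{1}{2}\right) + 0 = \left(-9\right) \left(- \frac{47}{2}\right) + 0 = \frac{423}{2} + 0 = \frac{423}{2}$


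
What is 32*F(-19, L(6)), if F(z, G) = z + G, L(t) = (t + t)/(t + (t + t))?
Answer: -1760/3 ≈ -586.67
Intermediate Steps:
L(t) = 2/3 (L(t) = (2*t)/(t + 2*t) = (2*t)/((3*t)) = (2*t)*(1/(3*t)) = 2/3)
F(z, G) = G + z
32*F(-19, L(6)) = 32*(2/3 - 19) = 32*(-55/3) = -1760/3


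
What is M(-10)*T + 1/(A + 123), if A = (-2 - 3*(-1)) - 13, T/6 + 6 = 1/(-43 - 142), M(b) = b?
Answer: 1081/3 ≈ 360.33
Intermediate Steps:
T = -6666/185 (T = -36 + 6/(-43 - 142) = -36 + 6/(-185) = -36 + 6*(-1/185) = -36 - 6/185 = -6666/185 ≈ -36.032)
A = -12 (A = (-2 + 3) - 13 = 1 - 13 = -12)
M(-10)*T + 1/(A + 123) = -10*(-6666/185) + 1/(-12 + 123) = 13332/37 + 1/111 = 1081/3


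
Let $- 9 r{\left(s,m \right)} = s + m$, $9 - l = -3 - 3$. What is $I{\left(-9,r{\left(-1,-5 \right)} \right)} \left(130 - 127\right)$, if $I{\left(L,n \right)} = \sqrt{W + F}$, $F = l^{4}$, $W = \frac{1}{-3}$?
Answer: $\sqrt{455622} \approx 675.0$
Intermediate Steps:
$l = 15$ ($l = 9 - \left(-3 - 3\right) = 9 - -6 = 9 + 6 = 15$)
$W = - \frac{1}{3} \approx -0.33333$
$r{\left(s,m \right)} = - \frac{m}{9} - \frac{s}{9}$ ($r{\left(s,m \right)} = - \frac{s + m}{9} = - \frac{m + s}{9} = - \frac{m}{9} - \frac{s}{9}$)
$F = 50625$ ($F = 15^{4} = 50625$)
$I{\left(L,n \right)} = \frac{\sqrt{455622}}{3}$ ($I{\left(L,n \right)} = \sqrt{- \frac{1}{3} + 50625} = \sqrt{\frac{151874}{3}} = \frac{\sqrt{455622}}{3}$)
$I{\left(-9,r{\left(-1,-5 \right)} \right)} \left(130 - 127\right) = \frac{\sqrt{455622}}{3} \left(130 - 127\right) = \frac{\sqrt{455622}}{3} \cdot 3 = \sqrt{455622}$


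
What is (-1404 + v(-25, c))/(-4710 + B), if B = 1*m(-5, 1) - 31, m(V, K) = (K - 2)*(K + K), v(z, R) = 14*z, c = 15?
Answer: 1754/4743 ≈ 0.36981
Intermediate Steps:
m(V, K) = 2*K*(-2 + K) (m(V, K) = (-2 + K)*(2*K) = 2*K*(-2 + K))
B = -33 (B = 1*(2*1*(-2 + 1)) - 31 = 1*(2*1*(-1)) - 31 = 1*(-2) - 31 = -2 - 31 = -33)
(-1404 + v(-25, c))/(-4710 + B) = (-1404 + 14*(-25))/(-4710 - 33) = (-1404 - 350)/(-4743) = -1754*(-1/4743) = 1754/4743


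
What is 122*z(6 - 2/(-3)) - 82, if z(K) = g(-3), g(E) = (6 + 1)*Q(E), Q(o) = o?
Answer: -2644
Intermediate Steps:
g(E) = 7*E (g(E) = (6 + 1)*E = 7*E)
z(K) = -21 (z(K) = 7*(-3) = -21)
122*z(6 - 2/(-3)) - 82 = 122*(-21) - 82 = -2562 - 82 = -2644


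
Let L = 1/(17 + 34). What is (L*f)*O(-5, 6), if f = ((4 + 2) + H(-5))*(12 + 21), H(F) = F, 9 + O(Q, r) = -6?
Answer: -165/17 ≈ -9.7059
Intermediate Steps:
O(Q, r) = -15 (O(Q, r) = -9 - 6 = -15)
f = 33 (f = ((4 + 2) - 5)*(12 + 21) = (6 - 5)*33 = 1*33 = 33)
L = 1/51 ≈ 0.019608
(L*f)*O(-5, 6) = ((1/51)*33)*(-15) = (11/17)*(-15) = -165/17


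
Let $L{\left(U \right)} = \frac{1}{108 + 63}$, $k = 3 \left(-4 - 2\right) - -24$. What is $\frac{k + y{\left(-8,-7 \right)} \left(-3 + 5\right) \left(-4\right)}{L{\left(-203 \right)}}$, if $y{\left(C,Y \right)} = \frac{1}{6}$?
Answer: $798$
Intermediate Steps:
$y{\left(C,Y \right)} = \frac{1}{6}$
$k = 6$ ($k = 3 \left(-6\right) + 24 = -18 + 24 = 6$)
$L{\left(U \right)} = \frac{1}{171}$
$\frac{k + y{\left(-8,-7 \right)} \left(-3 + 5\right) \left(-4\right)}{L{\left(-203 \right)}} = \left(6 + \frac{\left(-3 + 5\right) \left(-4\right)}{6}\right) \frac{1}{\frac{1}{171}} = \left(6 + \frac{2 \left(-4\right)}{6}\right) 171 = \left(6 + \frac{1}{6} \left(-8\right)\right) 171 = \left(6 - \frac{4}{3}\right) 171 = \frac{14}{3} \cdot 171 = 798$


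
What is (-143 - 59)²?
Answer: 40804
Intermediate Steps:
(-143 - 59)² = (-202)² = 40804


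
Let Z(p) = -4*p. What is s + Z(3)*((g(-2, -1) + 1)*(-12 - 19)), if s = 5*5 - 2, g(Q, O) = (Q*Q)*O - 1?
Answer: -1465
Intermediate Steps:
g(Q, O) = -1 + O*Q² (g(Q, O) = Q²*O - 1 = O*Q² - 1 = -1 + O*Q²)
s = 23 (s = 25 - 2 = 23)
s + Z(3)*((g(-2, -1) + 1)*(-12 - 19)) = 23 + (-4*3)*(((-1 - 1*(-2)²) + 1)*(-12 - 19)) = 23 - 12*((-1 - 1*4) + 1)*(-31) = 23 - 12*((-1 - 4) + 1)*(-31) = 23 - 12*(-5 + 1)*(-31) = 23 - (-48)*(-31) = 23 - 12*124 = 23 - 1488 = -1465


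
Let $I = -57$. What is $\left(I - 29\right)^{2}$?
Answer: $7396$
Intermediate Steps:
$\left(I - 29\right)^{2} = \left(-57 - 29\right)^{2} = \left(-86\right)^{2} = 7396$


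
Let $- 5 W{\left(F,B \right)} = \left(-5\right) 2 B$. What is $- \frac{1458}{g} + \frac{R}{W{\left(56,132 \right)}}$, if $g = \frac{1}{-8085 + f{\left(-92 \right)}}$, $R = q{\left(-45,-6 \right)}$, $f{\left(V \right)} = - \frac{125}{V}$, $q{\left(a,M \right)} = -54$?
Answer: $\frac{11927380203}{1012} \approx 1.1786 \cdot 10^{7}$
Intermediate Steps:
$R = -54$
$g = - \frac{92}{743695}$ ($g = \frac{1}{-8085 - \frac{125}{-92}} = \frac{1}{-8085 - - \frac{125}{92}} = \frac{1}{-8085 + \frac{125}{92}} = \frac{1}{- \frac{743695}{92}} = - \frac{92}{743695} \approx -0.00012371$)
$W{\left(F,B \right)} = 2 B$ ($W{\left(F,B \right)} = - \frac{\left(-5\right) 2 B}{5} = - \frac{\left(-10\right) B}{5} = 2 B$)
$- \frac{1458}{g} + \frac{R}{W{\left(56,132 \right)}} = - \frac{1458}{- \frac{92}{743695}} - \frac{54}{2 \cdot 132} = \left(-1458\right) \left(- \frac{743695}{92}\right) - \frac{54}{264} = \frac{542153655}{46} - \frac{9}{44} = \frac{11927380203}{1012}$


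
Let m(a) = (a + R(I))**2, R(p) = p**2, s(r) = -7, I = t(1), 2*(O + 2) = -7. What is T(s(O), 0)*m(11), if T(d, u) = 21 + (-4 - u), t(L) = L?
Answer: 2448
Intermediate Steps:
O = -11/2 (O = -2 + (1/2)*(-7) = -2 - 7/2 = -11/2 ≈ -5.5000)
I = 1
T(d, u) = 17 - u
m(a) = (1 + a)**2 (m(a) = (a + 1**2)**2 = (a + 1)**2 = (1 + a)**2)
T(s(O), 0)*m(11) = (17 - 1*0)*(1 + 11)**2 = (17 + 0)*12**2 = 17*144 = 2448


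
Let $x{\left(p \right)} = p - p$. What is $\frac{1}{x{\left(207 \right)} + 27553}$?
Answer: $\frac{1}{27553} \approx 3.6294 \cdot 10^{-5}$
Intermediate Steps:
$x{\left(p \right)} = 0$
$\frac{1}{x{\left(207 \right)} + 27553} = \frac{1}{0 + 27553} = \frac{1}{27553}$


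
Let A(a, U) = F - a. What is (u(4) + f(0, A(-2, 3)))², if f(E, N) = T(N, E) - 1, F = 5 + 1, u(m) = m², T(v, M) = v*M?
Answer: 225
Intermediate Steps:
T(v, M) = M*v
F = 6
A(a, U) = 6 - a
f(E, N) = -1 + E*N (f(E, N) = E*N - 1 = -1 + E*N)
(u(4) + f(0, A(-2, 3)))² = (4² + (-1 + 0*(6 - 1*(-2))))² = (16 + (-1 + 0*(6 + 2)))² = (16 + (-1 + 0*8))² = (16 + (-1 + 0))² = (16 - 1)² = 15² = 225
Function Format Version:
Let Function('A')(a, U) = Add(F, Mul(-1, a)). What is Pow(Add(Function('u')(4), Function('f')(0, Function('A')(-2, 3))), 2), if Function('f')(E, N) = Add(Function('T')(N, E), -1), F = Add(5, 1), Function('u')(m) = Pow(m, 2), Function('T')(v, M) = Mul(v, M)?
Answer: 225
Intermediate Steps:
Function('T')(v, M) = Mul(M, v)
F = 6
Function('A')(a, U) = Add(6, Mul(-1, a))
Function('f')(E, N) = Add(-1, Mul(E, N)) (Function('f')(E, N) = Add(Mul(E, N), -1) = Add(-1, Mul(E, N)))
Pow(Add(Function('u')(4), Function('f')(0, Function('A')(-2, 3))), 2) = Pow(Add(Pow(4, 2), Add(-1, Mul(0, Add(6, Mul(-1, -2))))), 2) = Pow(Add(16, Add(-1, Mul(0, Add(6, 2)))), 2) = Pow(Add(16, Add(-1, Mul(0, 8))), 2) = Pow(Add(16, Add(-1, 0)), 2) = Pow(Add(16, -1), 2) = Pow(15, 2) = 225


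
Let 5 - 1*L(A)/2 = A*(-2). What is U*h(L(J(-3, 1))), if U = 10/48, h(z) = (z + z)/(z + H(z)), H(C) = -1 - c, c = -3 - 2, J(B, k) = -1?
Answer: ¼ ≈ 0.25000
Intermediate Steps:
c = -5
L(A) = 10 + 4*A (L(A) = 10 - 2*A*(-2) = 10 - (-4)*A = 10 + 4*A)
H(C) = 4 (H(C) = -1 - 1*(-5) = -1 + 5 = 4)
h(z) = 2*z/(4 + z) (h(z) = (z + z)/(z + 4) = (2*z)/(4 + z) = 2*z/(4 + z))
U = 5/24 (U = 10*(1/48) = 5/24 ≈ 0.20833)
U*h(L(J(-3, 1))) = 5*(2*(10 + 4*(-1))/(4 + (10 + 4*(-1))))/24 = 5*(2*(10 - 4)/(4 + (10 - 4)))/24 = 5*(2*6/(4 + 6))/24 = 5*(2*6/10)/24 = 5*(2*6*(⅒))/24 = (5/24)*(6/5) = ¼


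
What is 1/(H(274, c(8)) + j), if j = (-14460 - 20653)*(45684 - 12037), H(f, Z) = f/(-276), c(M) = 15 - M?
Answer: -138/163039701455 ≈ -8.4642e-10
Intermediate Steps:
H(f, Z) = -f/276 (H(f, Z) = f*(-1/276) = -f/276)
j = -1181447111 (j = -35113*33647 = -1181447111)
1/(H(274, c(8)) + j) = 1/(-1/276*274 - 1181447111) = 1/(-137/138 - 1181447111) = 1/(-163039701455/138) = -138/163039701455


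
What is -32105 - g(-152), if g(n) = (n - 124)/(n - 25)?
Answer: -1894287/59 ≈ -32107.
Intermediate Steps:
g(n) = (-124 + n)/(-25 + n)
-32105 - g(-152) = -32105 - (-124 - 152)/(-25 - 152) = -32105 - (-276)/(-177) = -32105 - (-1)*(-276)/177 = -32105 - 1*92/59 = -32105 - 92/59 = -1894287/59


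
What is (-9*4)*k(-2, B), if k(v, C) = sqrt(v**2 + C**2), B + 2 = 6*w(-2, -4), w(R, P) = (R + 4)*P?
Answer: -72*sqrt(626) ≈ -1801.4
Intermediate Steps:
w(R, P) = P*(4 + R) (w(R, P) = (4 + R)*P = P*(4 + R))
B = -50 (B = -2 + 6*(-4*(4 - 2)) = -2 + 6*(-4*2) = -2 + 6*(-8) = -2 - 48 = -50)
k(v, C) = sqrt(C**2 + v**2)
(-9*4)*k(-2, B) = (-9*4)*sqrt((-50)**2 + (-2)**2) = -36*sqrt(2500 + 4) = -72*sqrt(626)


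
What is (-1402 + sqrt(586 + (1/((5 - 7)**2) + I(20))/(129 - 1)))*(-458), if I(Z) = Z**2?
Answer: 642116 - 229*sqrt(603266)/16 ≈ 6.3100e+5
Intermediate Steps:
(-1402 + sqrt(586 + (1/((5 - 7)**2) + I(20))/(129 - 1)))*(-458) = (-1402 + sqrt(586 + (1/((5 - 7)**2) + 20**2)/(129 - 1)))*(-458) = (-1402 + sqrt(586 + (1/((-2)**2) + 400)/128))*(-458) = (-1402 + sqrt(586 + (1/4 + 400)*(1/128)))*(-458) = (-1402 + sqrt(586 + (1601/4)*(1/128)))*(-458) = (-1402 + sqrt(586 + 1601/512))*(-458) = (-1402 + sqrt(301633/512))*(-458) = (-1402 + sqrt(603266)/32)*(-458) = 642116 - 229*sqrt(603266)/16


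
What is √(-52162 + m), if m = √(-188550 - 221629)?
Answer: √(-52162 + 7*I*√8371) ≈ 1.402 + 228.39*I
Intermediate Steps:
m = 7*I*√8371 (m = √(-410179) = 7*I*√8371 ≈ 640.45*I)
√(-52162 + m) = √(-52162 + 7*I*√8371)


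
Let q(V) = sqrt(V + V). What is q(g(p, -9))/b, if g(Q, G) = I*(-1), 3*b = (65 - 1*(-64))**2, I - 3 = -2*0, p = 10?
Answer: I*sqrt(6)/5547 ≈ 0.00044159*I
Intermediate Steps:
I = 3 (I = 3 - 2*0 = 3 + 0 = 3)
b = 5547 (b = (65 - 1*(-64))**2/3 = (65 + 64)**2/3 = (1/3)*129**2 = (1/3)*16641 = 5547)
g(Q, G) = -3 (g(Q, G) = 3*(-1) = -3)
q(V) = sqrt(2)*sqrt(V) (q(V) = sqrt(2*V) = sqrt(2)*sqrt(V))
q(g(p, -9))/b = (sqrt(2)*sqrt(-3))/5547 = (sqrt(2)*(I*sqrt(3)))*(1/5547) = (I*sqrt(6))*(1/5547) = I*sqrt(6)/5547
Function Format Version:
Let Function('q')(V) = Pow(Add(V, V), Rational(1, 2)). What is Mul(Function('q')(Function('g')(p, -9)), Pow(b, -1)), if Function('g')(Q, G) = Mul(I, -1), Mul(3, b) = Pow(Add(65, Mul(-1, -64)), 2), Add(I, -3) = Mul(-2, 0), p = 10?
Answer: Mul(Rational(1, 5547), I, Pow(6, Rational(1, 2))) ≈ Mul(0.00044159, I)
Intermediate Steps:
I = 3 (I = Add(3, Mul(-2, 0)) = Add(3, 0) = 3)
b = 5547 (b = Mul(Rational(1, 3), Pow(Add(65, Mul(-1, -64)), 2)) = Mul(Rational(1, 3), Pow(Add(65, 64), 2)) = Mul(Rational(1, 3), Pow(129, 2)) = Mul(Rational(1, 3), 16641) = 5547)
Function('g')(Q, G) = -3 (Function('g')(Q, G) = Mul(3, -1) = -3)
Function('q')(V) = Mul(Pow(2, Rational(1, 2)), Pow(V, Rational(1, 2))) (Function('q')(V) = Pow(Mul(2, V), Rational(1, 2)) = Mul(Pow(2, Rational(1, 2)), Pow(V, Rational(1, 2))))
Mul(Function('q')(Function('g')(p, -9)), Pow(b, -1)) = Mul(Mul(Pow(2, Rational(1, 2)), Pow(-3, Rational(1, 2))), Pow(5547, -1)) = Mul(Mul(Pow(2, Rational(1, 2)), Mul(I, Pow(3, Rational(1, 2)))), Rational(1, 5547)) = Mul(Mul(I, Pow(6, Rational(1, 2))), Rational(1, 5547)) = Mul(Rational(1, 5547), I, Pow(6, Rational(1, 2)))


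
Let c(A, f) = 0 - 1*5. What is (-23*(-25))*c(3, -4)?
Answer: -2875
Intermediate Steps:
c(A, f) = -5 (c(A, f) = 0 - 5 = -5)
(-23*(-25))*c(3, -4) = -23*(-25)*(-5) = 575*(-5) = -2875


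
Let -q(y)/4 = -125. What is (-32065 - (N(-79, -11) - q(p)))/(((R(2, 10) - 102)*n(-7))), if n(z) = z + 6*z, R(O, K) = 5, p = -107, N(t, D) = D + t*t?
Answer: -37795/4753 ≈ -7.9518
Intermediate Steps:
N(t, D) = D + t²
q(y) = 500 (q(y) = -4*(-125) = 500)
n(z) = 7*z
(-32065 - (N(-79, -11) - q(p)))/(((R(2, 10) - 102)*n(-7))) = (-32065 - ((-11 + (-79)²) - 1*500))/(((5 - 102)*(7*(-7)))) = (-32065 - ((-11 + 6241) - 500))/((-97*(-49))) = (-32065 - (6230 - 500))/4753 = (-32065 - 1*5730)*(1/4753) = (-32065 - 5730)*(1/4753) = -37795*1/4753 = -37795/4753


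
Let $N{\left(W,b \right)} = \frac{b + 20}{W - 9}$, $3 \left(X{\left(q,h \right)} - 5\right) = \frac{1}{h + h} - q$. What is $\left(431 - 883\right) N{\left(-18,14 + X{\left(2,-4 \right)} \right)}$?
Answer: $\frac{103847}{162} \approx 641.03$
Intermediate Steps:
$X{\left(q,h \right)} = 5 - \frac{q}{3} + \frac{1}{6 h}$ ($X{\left(q,h \right)} = 5 + \frac{\frac{1}{h + h} - q}{3} = 5 + \frac{\frac{1}{2 h} - q}{3} = 5 - \left(- \frac{1}{6 h} + \frac{q}{3}\right) = 5 - \frac{q}{3} + \frac{1}{6 h}$)
$N{\left(W,b \right)} = \frac{20 + b}{-9 + W}$
$\left(431 - 883\right) N{\left(-18,14 + X{\left(2,-4 \right)} \right)} = \left(431 - 883\right) \frac{20 + \left(14 + \left(5 - \frac{2}{3} + \frac{1}{6 \left(-4\right)}\right)\right)}{-9 - 18} = \left(431 - 883\right) \frac{20 + \left(14 + \left(5 - \frac{2}{3} + \frac{1}{6} \left(- \frac{1}{4}\right)\right)\right)}{-27} = \left(431 - 883\right) \left(- \frac{20 + \left(14 - - \frac{103}{24}\right)}{27}\right) = - 452 \left(- \frac{20 + \left(14 + \frac{103}{24}\right)}{27}\right) = - 452 \left(- \frac{20 + \frac{439}{24}}{27}\right) = - 452 \left(\left(- \frac{1}{27}\right) \frac{919}{24}\right) = \left(-452\right) \left(- \frac{919}{648}\right) = \frac{103847}{162}$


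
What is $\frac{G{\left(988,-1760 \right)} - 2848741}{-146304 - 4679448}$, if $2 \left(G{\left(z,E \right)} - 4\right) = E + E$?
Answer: $\frac{2850497}{4825752} \approx 0.59068$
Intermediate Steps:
$G{\left(z,E \right)} = 4 + E$ ($G{\left(z,E \right)} = 4 + \frac{E + E}{2} = 4 + \frac{2 E}{2} = 4 + E$)
$\frac{G{\left(988,-1760 \right)} - 2848741}{-146304 - 4679448} = \frac{\left(4 - 1760\right) - 2848741}{-146304 - 4679448} = \frac{-1756 - 2848741}{-4825752} = \left(-2850497\right) \left(- \frac{1}{4825752}\right) = \frac{2850497}{4825752}$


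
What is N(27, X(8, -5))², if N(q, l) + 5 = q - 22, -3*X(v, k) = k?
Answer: 0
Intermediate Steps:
X(v, k) = -k/3
N(q, l) = -27 + q (N(q, l) = -5 + (q - 22) = -5 + (-22 + q) = -27 + q)
N(27, X(8, -5))² = (-27 + 27)² = 0² = 0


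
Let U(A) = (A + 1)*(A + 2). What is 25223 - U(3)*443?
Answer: 16363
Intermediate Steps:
U(A) = (1 + A)*(2 + A)
25223 - U(3)*443 = 25223 - (2 + 3² + 3*3)*443 = 25223 - (2 + 9 + 9)*443 = 25223 - 20*443 = 25223 - 1*8860 = 25223 - 8860 = 16363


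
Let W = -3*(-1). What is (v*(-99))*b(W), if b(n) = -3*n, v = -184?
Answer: -163944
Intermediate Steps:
W = 3
(v*(-99))*b(W) = (-184*(-99))*(-3*3) = 18216*(-9) = -163944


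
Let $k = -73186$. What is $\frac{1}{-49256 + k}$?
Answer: $- \frac{1}{122442} \approx -8.1671 \cdot 10^{-6}$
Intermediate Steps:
$\frac{1}{-49256 + k} = \frac{1}{-49256 - 73186} = \frac{1}{-122442} = - \frac{1}{122442}$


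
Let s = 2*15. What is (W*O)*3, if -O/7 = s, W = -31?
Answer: 19530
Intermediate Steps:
s = 30
O = -210 (O = -7*30 = -210)
(W*O)*3 = -31*(-210)*3 = 6510*3 = 19530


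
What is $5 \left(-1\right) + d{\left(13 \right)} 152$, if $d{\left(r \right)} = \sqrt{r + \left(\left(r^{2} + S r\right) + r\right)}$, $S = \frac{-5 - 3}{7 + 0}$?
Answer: $-5 + \frac{152 \sqrt{8827}}{7} \approx 2035.1$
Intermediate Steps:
$S = - \frac{8}{7} \approx -1.1429$
$d{\left(r \right)} = \sqrt{r^{2} + \frac{6 r}{7}}$ ($d{\left(r \right)} = \sqrt{r + \left(\left(r^{2} - \frac{8 r}{7}\right) + r\right)} = \sqrt{r + \left(r^{2} - \frac{r}{7}\right)} = \sqrt{r^{2} + \frac{6 r}{7}}$)
$5 \left(-1\right) + d{\left(13 \right)} 152 = 5 \left(-1\right) + \frac{\sqrt{7} \sqrt{13 \left(6 + 7 \cdot 13\right)}}{7} \cdot 152 = -5 + \frac{\sqrt{7} \sqrt{13 \left(6 + 91\right)}}{7} \cdot 152 = -5 + \frac{\sqrt{7} \sqrt{13 \cdot 97}}{7} \cdot 152 = -5 + \frac{\sqrt{7} \sqrt{1261}}{7} \cdot 152 = -5 + \frac{\sqrt{8827}}{7} \cdot 152 = -5 + \frac{152 \sqrt{8827}}{7}$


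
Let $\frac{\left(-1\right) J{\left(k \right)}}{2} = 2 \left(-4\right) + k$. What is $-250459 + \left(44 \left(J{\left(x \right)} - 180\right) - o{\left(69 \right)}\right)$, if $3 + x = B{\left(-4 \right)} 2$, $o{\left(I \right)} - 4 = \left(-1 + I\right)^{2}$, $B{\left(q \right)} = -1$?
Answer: $-261863$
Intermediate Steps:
$o{\left(I \right)} = 4 + \left(-1 + I\right)^{2}$
$x = -5$ ($x = -3 - 2 = -5$)
$J{\left(k \right)} = 16 - 2 k$ ($J{\left(k \right)} = - 2 \left(2 \left(-4\right) + k\right) = - 2 \left(-8 + k\right) = 16 - 2 k$)
$-250459 + \left(44 \left(J{\left(x \right)} - 180\right) - o{\left(69 \right)}\right) = -250459 - \left(4 + \left(-1 + 69\right)^{2} - 44 \left(\left(16 - -10\right) - 180\right)\right) = -250459 + \left(44 \left(\left(16 + 10\right) - 180\right) - \left(4 + 68^{2}\right)\right) = -250459 + \left(44 \left(26 - 180\right) - \left(4 + 4624\right)\right) = -250459 + \left(44 \left(-154\right) - 4628\right) = -250459 - 11404 = -261863$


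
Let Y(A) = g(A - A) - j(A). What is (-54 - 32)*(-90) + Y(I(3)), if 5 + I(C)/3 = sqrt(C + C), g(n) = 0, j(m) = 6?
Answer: 7734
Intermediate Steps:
I(C) = -15 + 3*sqrt(2)*sqrt(C) (I(C) = -15 + 3*sqrt(C + C) = -15 + 3*sqrt(2*C) = -15 + 3*(sqrt(2)*sqrt(C)) = -15 + 3*sqrt(2)*sqrt(C))
Y(A) = -6 (Y(A) = 0 - 1*6 = 0 - 6 = -6)
(-54 - 32)*(-90) + Y(I(3)) = (-54 - 32)*(-90) - 6 = -86*(-90) - 6 = 7740 - 6 = 7734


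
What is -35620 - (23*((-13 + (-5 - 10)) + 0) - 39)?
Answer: -34937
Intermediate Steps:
-35620 - (23*((-13 + (-5 - 10)) + 0) - 39) = -35620 - (23*((-13 - 15) + 0) - 39) = -35620 - (23*(-28 + 0) - 39) = -35620 - (23*(-28) - 39) = -35620 - (-644 - 39) = -35620 - 1*(-683) = -35620 + 683 = -34937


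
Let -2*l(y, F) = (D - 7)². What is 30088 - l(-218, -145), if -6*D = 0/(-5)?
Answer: 60225/2 ≈ 30113.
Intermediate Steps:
D = 0 (D = -0/(-5) = -0*(-1)/5 = -⅙*0 = 0)
l(y, F) = -49/2 (l(y, F) = -(0 - 7)²/2 = -½*(-7)² = -½*49 = -49/2)
30088 - l(-218, -145) = 30088 - 1*(-49/2) = 30088 + 49/2 = 60225/2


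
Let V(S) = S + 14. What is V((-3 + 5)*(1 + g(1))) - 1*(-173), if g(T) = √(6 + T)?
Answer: 189 + 2*√7 ≈ 194.29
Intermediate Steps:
V(S) = 14 + S
V((-3 + 5)*(1 + g(1))) - 1*(-173) = (14 + (-3 + 5)*(1 + √(6 + 1))) - 1*(-173) = (14 + 2*(1 + √7)) + 173 = (14 + (2 + 2*√7)) + 173 = (16 + 2*√7) + 173 = 189 + 2*√7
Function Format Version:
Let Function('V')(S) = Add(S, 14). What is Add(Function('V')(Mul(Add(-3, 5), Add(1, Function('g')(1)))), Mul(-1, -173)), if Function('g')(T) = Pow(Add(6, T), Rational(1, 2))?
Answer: Add(189, Mul(2, Pow(7, Rational(1, 2)))) ≈ 194.29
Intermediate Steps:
Function('V')(S) = Add(14, S)
Add(Function('V')(Mul(Add(-3, 5), Add(1, Function('g')(1)))), Mul(-1, -173)) = Add(Add(14, Mul(Add(-3, 5), Add(1, Pow(Add(6, 1), Rational(1, 2))))), Mul(-1, -173)) = Add(Add(14, Mul(2, Add(1, Pow(7, Rational(1, 2))))), 173) = Add(Add(14, Add(2, Mul(2, Pow(7, Rational(1, 2))))), 173) = Add(Add(16, Mul(2, Pow(7, Rational(1, 2)))), 173) = Add(189, Mul(2, Pow(7, Rational(1, 2))))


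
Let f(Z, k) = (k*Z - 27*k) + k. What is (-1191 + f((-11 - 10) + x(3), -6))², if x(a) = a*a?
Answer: 927369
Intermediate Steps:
x(a) = a²
f(Z, k) = -26*k + Z*k (f(Z, k) = (Z*k - 27*k) + k = (-27*k + Z*k) + k = -26*k + Z*k)
(-1191 + f((-11 - 10) + x(3), -6))² = (-1191 - 6*(-26 + ((-11 - 10) + 3²)))² = (-1191 - 6*(-26 + (-21 + 9)))² = (-1191 - 6*(-26 - 12))² = (-1191 - 6*(-38))² = (-1191 + 228)² = (-963)² = 927369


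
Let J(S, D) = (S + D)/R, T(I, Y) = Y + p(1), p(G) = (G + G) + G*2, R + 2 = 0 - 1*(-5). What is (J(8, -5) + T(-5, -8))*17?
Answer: -51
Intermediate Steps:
R = 3 (R = -2 + (0 - 1*(-5)) = -2 + (0 + 5) = -2 + 5 = 3)
p(G) = 4*G (p(G) = 2*G + 2*G = 4*G)
T(I, Y) = 4 + Y (T(I, Y) = Y + 4*1 = Y + 4 = 4 + Y)
J(S, D) = D/3 + S/3 (J(S, D) = (S + D)/3 = (D + S)*(⅓) = D/3 + S/3)
(J(8, -5) + T(-5, -8))*17 = (((⅓)*(-5) + (⅓)*8) + (4 - 8))*17 = ((-5/3 + 8/3) - 4)*17 = (1 - 4)*17 = -3*17 = -51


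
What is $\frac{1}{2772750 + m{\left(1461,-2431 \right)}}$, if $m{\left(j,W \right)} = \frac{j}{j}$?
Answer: $\frac{1}{2772751} \approx 3.6065 \cdot 10^{-7}$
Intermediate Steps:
$m{\left(j,W \right)} = 1$
$\frac{1}{2772750 + m{\left(1461,-2431 \right)}} = \frac{1}{2772750 + 1} = \frac{1}{2772751}$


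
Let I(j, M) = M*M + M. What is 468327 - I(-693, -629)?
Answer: 73315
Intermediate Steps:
I(j, M) = M + M**2 (I(j, M) = M**2 + M = M + M**2)
468327 - I(-693, -629) = 468327 - (-629)*(1 - 629) = 468327 - (-629)*(-628) = 468327 - 1*395012 = 468327 - 395012 = 73315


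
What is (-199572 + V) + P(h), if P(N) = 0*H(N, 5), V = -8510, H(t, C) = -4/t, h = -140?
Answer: -208082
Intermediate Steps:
P(N) = 0 (P(N) = 0*(-4/N) = 0)
(-199572 + V) + P(h) = (-199572 - 8510) + 0 = -208082 + 0 = -208082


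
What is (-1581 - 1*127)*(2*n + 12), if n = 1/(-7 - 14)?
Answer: -61000/3 ≈ -20333.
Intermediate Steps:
n = -1/21 (n = 1/(-21) = -1/21 ≈ -0.047619)
(-1581 - 1*127)*(2*n + 12) = (-1581 - 1*127)*(2*(-1/21) + 12) = (-1581 - 127)*(-2/21 + 12) = -1708*250/21 = -61000/3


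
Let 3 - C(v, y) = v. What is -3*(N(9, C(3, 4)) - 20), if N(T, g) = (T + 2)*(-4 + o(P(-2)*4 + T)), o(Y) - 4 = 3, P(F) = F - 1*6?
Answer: -39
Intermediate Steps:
C(v, y) = 3 - v
P(F) = -6 + F (P(F) = F - 6 = -6 + F)
o(Y) = 7 (o(Y) = 4 + 3 = 7)
N(T, g) = 6 + 3*T (N(T, g) = (T + 2)*(-4 + 7) = (2 + T)*3 = 6 + 3*T)
-3*(N(9, C(3, 4)) - 20) = -3*((6 + 3*9) - 20) = -3*((6 + 27) - 20) = -3*(33 - 20) = -3*13 = -39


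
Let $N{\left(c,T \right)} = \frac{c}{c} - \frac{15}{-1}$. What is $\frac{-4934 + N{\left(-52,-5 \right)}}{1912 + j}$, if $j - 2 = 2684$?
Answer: $- \frac{2459}{2299} \approx -1.0696$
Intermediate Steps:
$N{\left(c,T \right)} = 16$ ($N{\left(c,T \right)} = 1 - -15 = 1 + 15 = 16$)
$j = 2686$ ($j = 2 + 2684 = 2686$)
$\frac{-4934 + N{\left(-52,-5 \right)}}{1912 + j} = \frac{-4934 + 16}{1912 + 2686} = - \frac{4918}{4598} = \left(-4918\right) \frac{1}{4598} = - \frac{2459}{2299}$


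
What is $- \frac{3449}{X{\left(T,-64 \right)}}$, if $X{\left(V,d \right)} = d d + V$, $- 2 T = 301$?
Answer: $- \frac{6898}{7891} \approx -0.87416$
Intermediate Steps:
$T = - \frac{301}{2}$ ($T = \left(- \frac{1}{2}\right) 301 = - \frac{301}{2} \approx -150.5$)
$X{\left(V,d \right)} = V + d^{2}$ ($X{\left(V,d \right)} = d^{2} + V = V + d^{2}$)
$- \frac{3449}{X{\left(T,-64 \right)}} = - \frac{3449}{- \frac{301}{2} + \left(-64\right)^{2}} = - \frac{3449}{- \frac{301}{2} + 4096} = - \frac{3449}{\frac{7891}{2}} = \left(-3449\right) \frac{2}{7891} = - \frac{6898}{7891}$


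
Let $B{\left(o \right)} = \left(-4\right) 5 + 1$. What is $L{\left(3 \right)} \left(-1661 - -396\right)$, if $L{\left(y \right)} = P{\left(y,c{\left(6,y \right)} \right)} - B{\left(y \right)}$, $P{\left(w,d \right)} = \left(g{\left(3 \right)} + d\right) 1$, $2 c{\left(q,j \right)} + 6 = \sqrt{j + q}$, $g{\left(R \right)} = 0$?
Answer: $- \frac{44275}{2} \approx -22138.0$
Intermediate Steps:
$c{\left(q,j \right)} = -3 + \frac{\sqrt{j + q}}{2}$
$P{\left(w,d \right)} = d$ ($P{\left(w,d \right)} = \left(0 + d\right) 1 = d 1 = d$)
$B{\left(o \right)} = -19$ ($B{\left(o \right)} = -20 + 1 = -19$)
$L{\left(y \right)} = 16 + \frac{\sqrt{6 + y}}{2}$ ($L{\left(y \right)} = \left(-3 + \frac{\sqrt{y + 6}}{2}\right) - -19 = \left(-3 + \frac{\sqrt{6 + y}}{2}\right) + 19 = 16 + \frac{\sqrt{6 + y}}{2}$)
$L{\left(3 \right)} \left(-1661 - -396\right) = \left(16 + \frac{\sqrt{6 + 3}}{2}\right) \left(-1661 - -396\right) = \left(16 + \frac{\sqrt{9}}{2}\right) \left(-1661 + 396\right) = \left(16 + \frac{1}{2} \cdot 3\right) \left(-1265\right) = \left(16 + \frac{3}{2}\right) \left(-1265\right) = \frac{35}{2} \left(-1265\right) = - \frac{44275}{2}$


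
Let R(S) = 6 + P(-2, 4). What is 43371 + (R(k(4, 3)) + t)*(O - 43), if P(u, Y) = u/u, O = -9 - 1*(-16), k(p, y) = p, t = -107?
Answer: 46971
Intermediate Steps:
O = 7 (O = -9 + 16 = 7)
P(u, Y) = 1
R(S) = 7 (R(S) = 6 + 1 = 7)
43371 + (R(k(4, 3)) + t)*(O - 43) = 43371 + (7 - 107)*(7 - 43) = 43371 - 100*(-36) = 43371 + 3600 = 46971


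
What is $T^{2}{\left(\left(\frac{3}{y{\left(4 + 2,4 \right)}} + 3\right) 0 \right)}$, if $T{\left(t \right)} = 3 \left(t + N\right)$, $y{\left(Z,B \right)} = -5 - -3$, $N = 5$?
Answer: $225$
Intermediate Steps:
$y{\left(Z,B \right)} = -2$ ($y{\left(Z,B \right)} = -5 + 3 = -2$)
$T{\left(t \right)} = 15 + 3 t$ ($T{\left(t \right)} = 3 \left(t + 5\right) = 3 \left(5 + t\right) = 15 + 3 t$)
$T^{2}{\left(\left(\frac{3}{y{\left(4 + 2,4 \right)}} + 3\right) 0 \right)} = \left(15 + 3 \left(\frac{3}{-2} + 3\right) 0\right)^{2} = \left(15 + 3 \left(3 \left(- \frac{1}{2}\right) + 3\right) 0\right)^{2} = \left(15 + 3 \left(- \frac{3}{2} + 3\right) 0\right)^{2} = \left(15 + 3 \cdot \frac{3}{2} \cdot 0\right)^{2} = \left(15 + 3 \cdot 0\right)^{2} = \left(15 + 0\right)^{2} = 15^{2} = 225$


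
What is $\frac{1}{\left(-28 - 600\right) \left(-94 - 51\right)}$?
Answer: $\frac{1}{91060} \approx 1.0982 \cdot 10^{-5}$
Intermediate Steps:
$\frac{1}{\left(-28 - 600\right) \left(-94 - 51\right)} = \frac{1}{\left(-628\right) \left(-145\right)} = \left(- \frac{1}{628}\right) \left(- \frac{1}{145}\right) = \frac{1}{91060}$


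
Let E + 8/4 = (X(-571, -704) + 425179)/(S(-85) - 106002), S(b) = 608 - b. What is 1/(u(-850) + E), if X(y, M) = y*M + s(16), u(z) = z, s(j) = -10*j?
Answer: -105309/90550271 ≈ -0.0011630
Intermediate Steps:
X(y, M) = -160 + M*y (X(y, M) = y*M - 10*16 = M*y - 160 = -160 + M*y)
E = -1037621/105309 (E = -2 + ((-160 - 704*(-571)) + 425179)/((608 - 1*(-85)) - 106002) = -2 + ((-160 + 401984) + 425179)/((608 + 85) - 106002) = -2 + (401824 + 425179)/(693 - 106002) = -2 + 827003/(-105309) = -2 + 827003*(-1/105309) = -2 - 827003/105309 = -1037621/105309 ≈ -9.8531)
1/(u(-850) + E) = 1/(-850 - 1037621/105309) = 1/(-90550271/105309) = -105309/90550271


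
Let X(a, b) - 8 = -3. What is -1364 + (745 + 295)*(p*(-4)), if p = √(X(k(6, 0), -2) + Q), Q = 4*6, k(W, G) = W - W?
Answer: -1364 - 4160*√29 ≈ -23766.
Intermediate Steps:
k(W, G) = 0
X(a, b) = 5 (X(a, b) = 8 - 3 = 5)
Q = 24
p = √29 (p = √(5 + 24) = √29 ≈ 5.3852)
-1364 + (745 + 295)*(p*(-4)) = -1364 + (745 + 295)*(√29*(-4)) = -1364 + 1040*(-4*√29) = -1364 - 4160*√29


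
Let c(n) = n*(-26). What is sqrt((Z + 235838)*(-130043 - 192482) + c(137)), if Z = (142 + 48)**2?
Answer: 2*I*sqrt(21926701753) ≈ 2.9615e+5*I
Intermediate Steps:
c(n) = -26*n
Z = 36100 (Z = 190**2 = 36100)
sqrt((Z + 235838)*(-130043 - 192482) + c(137)) = sqrt((36100 + 235838)*(-130043 - 192482) - 26*137) = sqrt(271938*(-322525) - 3562) = sqrt(-87706803450 - 3562) = sqrt(-87706807012) = 2*I*sqrt(21926701753)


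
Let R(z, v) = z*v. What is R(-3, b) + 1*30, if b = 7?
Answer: 9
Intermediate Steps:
R(z, v) = v*z
R(-3, b) + 1*30 = 7*(-3) + 1*30 = -21 + 30 = 9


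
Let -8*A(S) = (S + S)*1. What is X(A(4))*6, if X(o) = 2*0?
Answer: 0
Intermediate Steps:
A(S) = -S/4 (A(S) = -(S + S)/8 = -2*S/8 = -S/4)
X(o) = 0
X(A(4))*6 = 0*6 = 0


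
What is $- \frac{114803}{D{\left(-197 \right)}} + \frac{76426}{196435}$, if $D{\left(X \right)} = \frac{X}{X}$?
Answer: $- \frac{22551250879}{196435} \approx -1.148 \cdot 10^{5}$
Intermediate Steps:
$D{\left(X \right)} = 1$
$- \frac{114803}{D{\left(-197 \right)}} + \frac{76426}{196435} = - \frac{114803}{1} + \frac{76426}{196435} = \left(-114803\right) 1 + 76426 \cdot \frac{1}{196435} = -114803 + \frac{76426}{196435} = - \frac{22551250879}{196435}$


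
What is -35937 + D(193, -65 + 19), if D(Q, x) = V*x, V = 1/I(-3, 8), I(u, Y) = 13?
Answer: -467227/13 ≈ -35941.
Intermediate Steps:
V = 1/13 ≈ 0.076923
D(Q, x) = x/13
-35937 + D(193, -65 + 19) = -35937 + (-65 + 19)/13 = -35937 + (1/13)*(-46) = -35937 - 46/13 = -467227/13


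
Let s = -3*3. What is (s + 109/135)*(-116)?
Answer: 128296/135 ≈ 950.34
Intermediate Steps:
s = -9
(s + 109/135)*(-116) = (-9 + 109/135)*(-116) = -1106/135*(-116) = 128296/135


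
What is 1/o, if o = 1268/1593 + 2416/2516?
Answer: 1001997/1759744 ≈ 0.56940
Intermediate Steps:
o = 1759744/1001997 (o = 1268*(1/1593) + 2416*(1/2516) = 1268/1593 + 604/629 = 1759744/1001997 ≈ 1.7562)
1/o = 1/(1759744/1001997) = 1001997/1759744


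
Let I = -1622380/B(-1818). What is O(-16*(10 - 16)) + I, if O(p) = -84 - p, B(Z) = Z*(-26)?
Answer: -2532655/11817 ≈ -214.32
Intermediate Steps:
B(Z) = -26*Z
I = -405595/11817 (I = -1622380/((-26*(-1818))) = -1622380/47268 = -1622380*1/47268 = -405595/11817 ≈ -34.323)
O(-16*(10 - 16)) + I = (-84 - (-16)*(10 - 16)) - 405595/11817 = (-84 - (-16)*(-6)) - 405595/11817 = (-84 - 1*96) - 405595/11817 = (-84 - 96) - 405595/11817 = -180 - 405595/11817 = -2532655/11817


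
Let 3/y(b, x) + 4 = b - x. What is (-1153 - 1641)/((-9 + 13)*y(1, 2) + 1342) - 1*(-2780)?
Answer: 9303235/3349 ≈ 2777.9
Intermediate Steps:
y(b, x) = 3/(-4 + b - x) (y(b, x) = 3/(-4 + (b - x)) = 3/(-4 + b - x))
(-1153 - 1641)/((-9 + 13)*y(1, 2) + 1342) - 1*(-2780) = (-1153 - 1641)/((-9 + 13)*(-3/(4 + 2 - 1*1)) + 1342) - 1*(-2780) = -2794/(4*(-3/(4 + 2 - 1)) + 1342) + 2780 = -2794/(4*(-3/5) + 1342) + 2780 = -2794/(4*(-3*⅕) + 1342) + 2780 = -2794/(4*(-⅗) + 1342) + 2780 = -2794/(-12/5 + 1342) + 2780 = -2794/6698/5 + 2780 = -2794*5/6698 + 2780 = -6985/3349 + 2780 = 9303235/3349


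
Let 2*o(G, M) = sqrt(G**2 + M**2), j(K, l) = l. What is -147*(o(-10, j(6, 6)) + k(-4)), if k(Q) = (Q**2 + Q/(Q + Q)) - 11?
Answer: -1617/2 - 147*sqrt(34) ≈ -1665.7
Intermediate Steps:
k(Q) = -21/2 + Q**2 (k(Q) = (Q**2 + Q/((2*Q))) - 11 = (Q**2 + (1/(2*Q))*Q) - 11 = (Q**2 + 1/2) - 11 = (1/2 + Q**2) - 11 = -21/2 + Q**2)
o(G, M) = sqrt(G**2 + M**2)/2
-147*(o(-10, j(6, 6)) + k(-4)) = -147*(sqrt((-10)**2 + 6**2)/2 + (-21/2 + (-4)**2)) = -147*(sqrt(100 + 36)/2 + (-21/2 + 16)) = -147*(sqrt(136)/2 + 11/2) = -147*((2*sqrt(34))/2 + 11/2) = -147*(sqrt(34) + 11/2) = -147*(11/2 + sqrt(34)) = -1617/2 - 147*sqrt(34)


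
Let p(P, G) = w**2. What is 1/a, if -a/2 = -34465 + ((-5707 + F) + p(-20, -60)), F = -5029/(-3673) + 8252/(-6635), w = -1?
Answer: 24370355/1957956945772 ≈ 1.2447e-5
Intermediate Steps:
p(P, G) = 1 (p(P, G) = (-1)**2 = 1)
F = 3057819/24370355 (F = -5029*(-1/3673) + 8252*(-1/6635) = 5029/3673 - 8252/6635 = 3057819/24370355 ≈ 0.12547)
a = 1957956945772/24370355 (a = -2*(-34465 + ((-5707 + 3057819/24370355) + 1)) = -2*(-34465 + (-139078558166/24370355 + 1)) = -2*(-34465 - 139054187811/24370355) = -2*(-978978472886/24370355) = 1957956945772/24370355 ≈ 80342.)
1/a = 1/(1957956945772/24370355) = 24370355/1957956945772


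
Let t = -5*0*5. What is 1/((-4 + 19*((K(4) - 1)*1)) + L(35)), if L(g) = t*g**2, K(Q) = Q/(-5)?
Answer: -5/191 ≈ -0.026178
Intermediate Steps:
K(Q) = -Q/5 (K(Q) = Q*(-1/5) = -Q/5)
t = 0 (t = 0*5 = 0)
L(g) = 0 (L(g) = 0*g**2 = 0)
1/((-4 + 19*((K(4) - 1)*1)) + L(35)) = 1/((-4 + 19*((-1/5*4 - 1)*1)) + 0) = 1/((-4 + 19*((-4/5 - 1)*1)) + 0) = 1/((-4 + 19*(-9/5*1)) + 0) = 1/((-4 + 19*(-9/5)) + 0) = 1/((-4 - 171/5) + 0) = 1/(-191/5 + 0) = 1/(-191/5) = -5/191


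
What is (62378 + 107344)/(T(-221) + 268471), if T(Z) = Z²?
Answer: 84861/158656 ≈ 0.53487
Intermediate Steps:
(62378 + 107344)/(T(-221) + 268471) = (62378 + 107344)/((-221)² + 268471) = 169722/(48841 + 268471) = 169722/317312 = 169722*(1/317312) = 84861/158656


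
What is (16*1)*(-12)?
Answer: -192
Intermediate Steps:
(16*1)*(-12) = 16*(-12) = -192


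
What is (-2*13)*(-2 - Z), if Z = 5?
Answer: 182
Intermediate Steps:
(-2*13)*(-2 - Z) = (-2*13)*(-2 - 1*5) = -26*(-2 - 5) = -26*(-7) = 182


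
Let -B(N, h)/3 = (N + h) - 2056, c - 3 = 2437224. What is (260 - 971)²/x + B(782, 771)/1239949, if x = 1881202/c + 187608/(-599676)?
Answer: 76343914995902787715311/69320217587987972 ≈ 1.1013e+6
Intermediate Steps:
c = 2437227 (c = 3 + 2437224 = 2437227)
x = 55905700628/121795544871 (x = 1881202/2437227 + 187608/(-599676) = 1881202*(1/2437227) + 187608*(-1/599676) = 1881202/2437227 - 15634/49973 = 55905700628/121795544871 ≈ 0.45901)
B(N, h) = 6168 - 3*N - 3*h (B(N, h) = -3*((N + h) - 2056) = -3*(-2056 + N + h) = 6168 - 3*N - 3*h)
(260 - 971)²/x + B(782, 771)/1239949 = (260 - 971)²/(55905700628/121795544871) + (6168 - 3*782 - 3*771)/1239949 = (-711)²*(121795544871/55905700628) + (6168 - 2346 - 2313)*(1/1239949) = 505521*(121795544871/55905700628) + 1509*(1/1239949) = 61570205638732791/55905700628 + 1509/1239949 = 76343914995902787715311/69320217587987972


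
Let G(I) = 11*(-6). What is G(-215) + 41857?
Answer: 41791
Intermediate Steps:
G(I) = -66
G(-215) + 41857 = -66 + 41857 = 41791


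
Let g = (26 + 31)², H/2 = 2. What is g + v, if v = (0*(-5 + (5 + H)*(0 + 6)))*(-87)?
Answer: 3249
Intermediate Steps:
H = 4 (H = 2*2 = 4)
v = 0 (v = (0*(-5 + (5 + 4)*(0 + 6)))*(-87) = (0*(-5 + 9*6))*(-87) = (0*(-5 + 54))*(-87) = (0*49)*(-87) = 0*(-87) = 0)
g = 3249 (g = 57² = 3249)
g + v = 3249 + 0 = 3249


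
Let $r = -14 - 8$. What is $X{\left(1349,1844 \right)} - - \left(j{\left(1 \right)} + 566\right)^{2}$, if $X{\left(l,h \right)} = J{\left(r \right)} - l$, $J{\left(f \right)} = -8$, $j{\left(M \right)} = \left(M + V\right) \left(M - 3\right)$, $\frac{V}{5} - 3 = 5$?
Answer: $232899$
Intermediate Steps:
$V = 40$ ($V = 15 + 5 \cdot 5 = 15 + 25 = 40$)
$r = -22$ ($r = -14 - 8 = -22$)
$j{\left(M \right)} = \left(-3 + M\right) \left(40 + M\right)$ ($j{\left(M \right)} = \left(M + 40\right) \left(M - 3\right) = \left(40 + M\right) \left(-3 + M\right) = \left(-3 + M\right) \left(40 + M\right)$)
$X{\left(l,h \right)} = -8 - l$
$X{\left(1349,1844 \right)} - - \left(j{\left(1 \right)} + 566\right)^{2} = \left(-8 - 1349\right) - - \left(\left(-120 + 1^{2} + 37 \cdot 1\right) + 566\right)^{2} = \left(-8 - 1349\right) - - \left(\left(-120 + 1 + 37\right) + 566\right)^{2} = -1357 - - \left(-82 + 566\right)^{2} = -1357 - - 484^{2} = -1357 - \left(-1\right) 234256 = -1357 - -234256 = -1357 + 234256 = 232899$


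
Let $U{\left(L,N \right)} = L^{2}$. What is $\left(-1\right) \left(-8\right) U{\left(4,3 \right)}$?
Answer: $128$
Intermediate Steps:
$\left(-1\right) \left(-8\right) U{\left(4,3 \right)} = \left(-1\right) \left(-8\right) 4^{2} = 8 \cdot 16 = 128$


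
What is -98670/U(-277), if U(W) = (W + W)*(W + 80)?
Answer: -49335/54569 ≈ -0.90409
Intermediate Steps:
U(W) = 2*W*(80 + W) (U(W) = (2*W)*(80 + W) = 2*W*(80 + W))
-98670/U(-277) = -98670*(-1/(554*(80 - 277))) = -98670/(2*(-277)*(-197)) = -98670/109138 = -98670*1/109138 = -49335/54569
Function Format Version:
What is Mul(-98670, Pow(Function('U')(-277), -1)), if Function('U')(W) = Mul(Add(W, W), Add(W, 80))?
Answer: Rational(-49335, 54569) ≈ -0.90409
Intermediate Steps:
Function('U')(W) = Mul(2, W, Add(80, W)) (Function('U')(W) = Mul(Mul(2, W), Add(80, W)) = Mul(2, W, Add(80, W)))
Mul(-98670, Pow(Function('U')(-277), -1)) = Mul(-98670, Pow(Mul(2, -277, Add(80, -277)), -1)) = Mul(-98670, Pow(Mul(2, -277, -197), -1)) = Mul(-98670, Pow(109138, -1)) = Mul(-98670, Rational(1, 109138)) = Rational(-49335, 54569)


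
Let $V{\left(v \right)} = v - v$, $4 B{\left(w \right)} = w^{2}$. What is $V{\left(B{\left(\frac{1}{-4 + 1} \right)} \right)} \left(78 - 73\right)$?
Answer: $0$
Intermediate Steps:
$B{\left(w \right)} = \frac{w^{2}}{4}$
$V{\left(v \right)} = 0$
$V{\left(B{\left(\frac{1}{-4 + 1} \right)} \right)} \left(78 - 73\right) = 0 \left(78 - 73\right) = 0 \cdot 5 = 0$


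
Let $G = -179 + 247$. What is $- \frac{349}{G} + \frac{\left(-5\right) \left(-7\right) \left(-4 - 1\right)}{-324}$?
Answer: $- \frac{12647}{2754} \approx -4.5922$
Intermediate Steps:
$G = 68$
$- \frac{349}{G} + \frac{\left(-5\right) \left(-7\right) \left(-4 - 1\right)}{-324} = - \frac{349}{68} + \frac{\left(-5\right) \left(-7\right) \left(-4 - 1\right)}{-324} = \left(-349\right) \frac{1}{68} + 35 \left(-5\right) \left(- \frac{1}{324}\right) = - \frac{349}{68} - - \frac{175}{324} = - \frac{349}{68} + \frac{175}{324} = - \frac{12647}{2754}$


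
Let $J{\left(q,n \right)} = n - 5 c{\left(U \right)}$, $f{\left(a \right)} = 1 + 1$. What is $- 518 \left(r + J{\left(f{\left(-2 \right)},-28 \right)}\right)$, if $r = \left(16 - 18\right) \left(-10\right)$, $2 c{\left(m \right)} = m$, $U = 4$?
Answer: $9324$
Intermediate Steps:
$f{\left(a \right)} = 2$
$c{\left(m \right)} = \frac{m}{2}$
$J{\left(q,n \right)} = -10 + n$ ($J{\left(q,n \right)} = n - 5 \cdot \frac{1}{2} \cdot 4 = n - 10 = -10 + n$)
$r = 20$ ($r = \left(-2\right) \left(-10\right) = 20$)
$- 518 \left(r + J{\left(f{\left(-2 \right)},-28 \right)}\right) = - 518 \left(20 - 38\right) = \left(-518\right) \left(-18\right) = 9324$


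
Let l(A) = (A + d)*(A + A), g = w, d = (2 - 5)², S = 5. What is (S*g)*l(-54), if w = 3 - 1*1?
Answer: 48600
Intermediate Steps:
w = 2 (w = 3 - 1 = 2)
d = 9 (d = (-3)² = 9)
g = 2
l(A) = 2*A*(9 + A) (l(A) = (A + 9)*(A + A) = (9 + A)*(2*A) = 2*A*(9 + A))
(S*g)*l(-54) = (5*2)*(2*(-54)*(9 - 54)) = 10*(2*(-54)*(-45)) = 10*4860 = 48600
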